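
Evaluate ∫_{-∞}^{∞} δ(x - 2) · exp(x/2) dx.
e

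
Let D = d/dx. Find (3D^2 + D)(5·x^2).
10 x + 30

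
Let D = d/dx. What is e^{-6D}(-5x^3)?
- 5 x^{3} + 90 x^{2} - 540 x + 1080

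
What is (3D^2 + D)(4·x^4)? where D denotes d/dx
16 x^{2} \left(x + 9\right)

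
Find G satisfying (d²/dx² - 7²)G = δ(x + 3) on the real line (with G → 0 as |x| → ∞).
-\frac{e^{-7|x + 3|}}{14}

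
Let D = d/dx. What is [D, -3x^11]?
- 33 x^{10}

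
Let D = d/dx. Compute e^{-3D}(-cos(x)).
- \cos{\left(x - 3 \right)}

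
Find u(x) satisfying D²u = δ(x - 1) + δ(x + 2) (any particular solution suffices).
\frac{|x - 1|}{2} + \frac{|x + 2|}{2}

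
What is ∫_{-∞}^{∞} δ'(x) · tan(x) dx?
-1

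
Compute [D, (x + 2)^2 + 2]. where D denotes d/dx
2 x + 4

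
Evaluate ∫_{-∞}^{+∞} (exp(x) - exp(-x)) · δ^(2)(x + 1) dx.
- 2 \sinh{\left(1 \right)}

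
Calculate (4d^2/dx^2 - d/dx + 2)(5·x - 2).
10 x - 9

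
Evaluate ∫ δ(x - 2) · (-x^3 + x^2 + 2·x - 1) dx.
-1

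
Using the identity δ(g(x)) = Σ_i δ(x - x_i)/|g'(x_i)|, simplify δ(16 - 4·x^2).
\frac{\delta(x - 2) + \delta(x + 2)}{16}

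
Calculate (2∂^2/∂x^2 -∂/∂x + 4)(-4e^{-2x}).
- 56 e^{- 2 x}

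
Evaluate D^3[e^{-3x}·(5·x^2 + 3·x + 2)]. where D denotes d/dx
9 \left(- 15 x^{2} + 21 x - 7\right) e^{- 3 x}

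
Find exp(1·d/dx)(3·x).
3 x + 3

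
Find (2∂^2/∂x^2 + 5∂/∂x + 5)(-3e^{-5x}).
- 90 e^{- 5 x}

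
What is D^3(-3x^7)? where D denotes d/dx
- 630 x^{4}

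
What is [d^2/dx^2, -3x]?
-6\frac{d}{dx}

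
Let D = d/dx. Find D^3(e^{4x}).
64 e^{4 x}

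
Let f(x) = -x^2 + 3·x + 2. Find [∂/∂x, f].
3 - 2 x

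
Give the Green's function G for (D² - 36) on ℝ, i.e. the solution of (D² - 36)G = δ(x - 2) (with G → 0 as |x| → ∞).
-\frac{e^{-6|x - 2|}}{12}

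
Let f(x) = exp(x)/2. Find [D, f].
\frac{e^{x}}{2}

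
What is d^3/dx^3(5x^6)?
600 x^{3}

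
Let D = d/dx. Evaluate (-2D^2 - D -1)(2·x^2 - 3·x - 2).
- 2 x^{2} - x - 3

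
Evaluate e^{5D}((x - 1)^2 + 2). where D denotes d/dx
x^{2} + 8 x + 18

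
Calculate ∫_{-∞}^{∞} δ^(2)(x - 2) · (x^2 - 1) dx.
2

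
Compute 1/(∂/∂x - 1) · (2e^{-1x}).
- e^{- x}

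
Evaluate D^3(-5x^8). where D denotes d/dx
- 1680 x^{5}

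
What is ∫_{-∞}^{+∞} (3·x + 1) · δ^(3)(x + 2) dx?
0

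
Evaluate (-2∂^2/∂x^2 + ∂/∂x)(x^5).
5 x^{3} \left(x - 8\right)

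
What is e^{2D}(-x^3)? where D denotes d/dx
- x^{3} - 6 x^{2} - 12 x - 8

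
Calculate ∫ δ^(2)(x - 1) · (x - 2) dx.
0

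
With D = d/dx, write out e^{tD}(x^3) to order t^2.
x \left(3 t^{2} + 3 t x + x^{2}\right)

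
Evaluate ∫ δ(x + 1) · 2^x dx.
\frac{1}{2}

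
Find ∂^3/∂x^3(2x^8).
672 x^{5}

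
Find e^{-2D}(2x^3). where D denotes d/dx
2 x^{3} - 12 x^{2} + 24 x - 16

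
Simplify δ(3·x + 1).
\frac{\delta(x + 1/3)}{3}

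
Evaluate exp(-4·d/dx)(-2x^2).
- 2 x^{2} + 16 x - 32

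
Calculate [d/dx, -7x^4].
- 28 x^{3}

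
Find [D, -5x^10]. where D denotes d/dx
- 50 x^{9}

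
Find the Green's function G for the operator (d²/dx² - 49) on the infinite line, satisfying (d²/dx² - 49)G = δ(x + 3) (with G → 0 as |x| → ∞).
-\frac{e^{-7|x + 3|}}{14}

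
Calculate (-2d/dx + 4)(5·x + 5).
20 x + 10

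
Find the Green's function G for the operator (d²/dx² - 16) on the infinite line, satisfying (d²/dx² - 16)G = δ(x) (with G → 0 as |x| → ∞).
-\frac{e^{-4|x|}}{8}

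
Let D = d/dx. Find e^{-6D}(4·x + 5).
4 x - 19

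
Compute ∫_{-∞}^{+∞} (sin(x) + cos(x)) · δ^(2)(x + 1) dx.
- \cos{\left(1 \right)} + \sin{\left(1 \right)}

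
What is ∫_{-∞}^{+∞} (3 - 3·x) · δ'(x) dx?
3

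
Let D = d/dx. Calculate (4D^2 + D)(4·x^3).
12 x \left(x + 8\right)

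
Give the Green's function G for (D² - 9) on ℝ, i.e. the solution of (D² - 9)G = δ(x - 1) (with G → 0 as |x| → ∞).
-\frac{e^{-3|x - 1|}}{6}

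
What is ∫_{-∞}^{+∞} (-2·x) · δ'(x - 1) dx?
2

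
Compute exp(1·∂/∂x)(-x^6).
- x^{6} - 6 x^{5} - 15 x^{4} - 20 x^{3} - 15 x^{2} - 6 x - 1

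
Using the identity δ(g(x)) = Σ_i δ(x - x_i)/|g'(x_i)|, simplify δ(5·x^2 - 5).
\frac{\delta(x - 1) + \delta(x + 1)}{10}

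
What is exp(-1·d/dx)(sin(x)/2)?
\frac{\sin{\left(x - 1 \right)}}{2}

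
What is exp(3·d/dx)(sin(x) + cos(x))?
\sqrt{2} \sin{\left(x + \frac{\pi}{4} + 3 \right)}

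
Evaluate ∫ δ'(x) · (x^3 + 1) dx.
0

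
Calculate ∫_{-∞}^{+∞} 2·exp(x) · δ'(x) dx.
-2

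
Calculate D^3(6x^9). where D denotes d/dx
3024 x^{6}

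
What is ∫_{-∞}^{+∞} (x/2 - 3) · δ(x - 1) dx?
- \frac{5}{2}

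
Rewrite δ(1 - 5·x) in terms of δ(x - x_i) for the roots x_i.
\frac{\delta(x - 1/5)}{5}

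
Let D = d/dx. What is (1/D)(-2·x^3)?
- \frac{x^{4}}{2}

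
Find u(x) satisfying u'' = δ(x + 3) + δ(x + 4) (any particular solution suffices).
\frac{|x + 3|}{2} + \frac{|x + 4|}{2}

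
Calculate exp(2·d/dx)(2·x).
2 x + 4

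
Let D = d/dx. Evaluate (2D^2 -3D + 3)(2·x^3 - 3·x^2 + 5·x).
6 x^{3} - 27 x^{2} + 57 x - 27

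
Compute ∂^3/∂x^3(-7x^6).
- 840 x^{3}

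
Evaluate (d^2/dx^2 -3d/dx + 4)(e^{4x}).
8 e^{4 x}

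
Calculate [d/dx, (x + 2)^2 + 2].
2 x + 4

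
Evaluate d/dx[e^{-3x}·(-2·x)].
2 \left(3 x - 1\right) e^{- 3 x}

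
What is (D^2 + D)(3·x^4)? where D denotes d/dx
12 x^{2} \left(x + 3\right)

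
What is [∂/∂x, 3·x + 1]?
3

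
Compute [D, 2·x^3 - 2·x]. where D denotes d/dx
6 x^{2} - 2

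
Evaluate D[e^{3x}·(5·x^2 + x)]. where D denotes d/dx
\left(15 x^{2} + 13 x + 1\right) e^{3 x}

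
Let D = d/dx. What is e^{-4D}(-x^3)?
- x^{3} + 12 x^{2} - 48 x + 64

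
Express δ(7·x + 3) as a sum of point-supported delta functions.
\frac{\delta(x + 3/7)}{7}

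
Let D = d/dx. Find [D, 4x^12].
48 x^{11}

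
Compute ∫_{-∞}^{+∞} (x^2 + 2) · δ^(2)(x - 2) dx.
2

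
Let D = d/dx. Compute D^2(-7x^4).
- 84 x^{2}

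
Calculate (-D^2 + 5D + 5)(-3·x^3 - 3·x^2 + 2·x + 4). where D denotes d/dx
- 15 x^{3} - 60 x^{2} - 2 x + 36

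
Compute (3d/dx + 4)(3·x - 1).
12 x + 5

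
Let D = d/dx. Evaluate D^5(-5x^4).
0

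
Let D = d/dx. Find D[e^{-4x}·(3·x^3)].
x^{2} \left(9 - 12 x\right) e^{- 4 x}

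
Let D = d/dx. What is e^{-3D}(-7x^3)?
- 7 x^{3} + 63 x^{2} - 189 x + 189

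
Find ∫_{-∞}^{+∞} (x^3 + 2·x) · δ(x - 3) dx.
33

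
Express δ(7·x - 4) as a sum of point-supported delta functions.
\frac{\delta(x - 4/7)}{7}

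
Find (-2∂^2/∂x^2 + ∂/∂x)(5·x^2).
10 x - 20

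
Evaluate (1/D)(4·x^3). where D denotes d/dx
x^{4}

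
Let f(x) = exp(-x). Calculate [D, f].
- e^{- x}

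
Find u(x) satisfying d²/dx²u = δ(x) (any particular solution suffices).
\frac{|x|}{2}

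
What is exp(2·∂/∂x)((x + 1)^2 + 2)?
x^{2} + 6 x + 11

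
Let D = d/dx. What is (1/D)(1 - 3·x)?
- \frac{3 x^{2}}{2} + x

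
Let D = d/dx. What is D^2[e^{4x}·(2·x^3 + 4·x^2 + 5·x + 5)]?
\left(32 x^{3} + 112 x^{2} + 156 x + 128\right) e^{4 x}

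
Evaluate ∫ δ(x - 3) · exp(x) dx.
e^{3}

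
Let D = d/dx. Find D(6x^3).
18 x^{2}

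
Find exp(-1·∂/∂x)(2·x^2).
2 x^{2} - 4 x + 2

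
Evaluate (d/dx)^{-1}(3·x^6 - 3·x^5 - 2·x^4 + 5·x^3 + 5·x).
\frac{3 x^{7}}{7} - \frac{x^{6}}{2} - \frac{2 x^{5}}{5} + \frac{5 x^{4}}{4} + \frac{5 x^{2}}{2}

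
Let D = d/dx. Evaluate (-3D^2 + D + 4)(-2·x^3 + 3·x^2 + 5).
- 8 x^{3} + 6 x^{2} + 42 x + 2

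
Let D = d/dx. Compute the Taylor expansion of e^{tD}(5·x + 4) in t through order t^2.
5 t + 5 x + 4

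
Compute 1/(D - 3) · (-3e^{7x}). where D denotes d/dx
- \frac{3 e^{7 x}}{4}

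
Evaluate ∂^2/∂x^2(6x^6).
180 x^{4}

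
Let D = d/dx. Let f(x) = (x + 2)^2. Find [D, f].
2 x + 4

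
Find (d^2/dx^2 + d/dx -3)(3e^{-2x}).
- 3 e^{- 2 x}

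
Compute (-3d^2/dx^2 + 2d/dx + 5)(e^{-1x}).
0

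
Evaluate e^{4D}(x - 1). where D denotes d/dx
x + 3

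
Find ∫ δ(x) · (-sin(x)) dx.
0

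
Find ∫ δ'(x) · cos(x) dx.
0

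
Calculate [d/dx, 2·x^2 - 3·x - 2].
4 x - 3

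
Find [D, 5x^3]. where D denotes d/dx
15 x^{2}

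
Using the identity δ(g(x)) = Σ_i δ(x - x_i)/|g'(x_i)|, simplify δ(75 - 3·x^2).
\frac{\delta(x - 5) + \delta(x + 5)}{30}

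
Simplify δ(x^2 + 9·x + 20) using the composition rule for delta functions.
\frac{\delta(x + 5) + \delta(x + 4)}{1}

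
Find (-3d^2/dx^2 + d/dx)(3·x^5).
15 x^{3} \left(x - 12\right)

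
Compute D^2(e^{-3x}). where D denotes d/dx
9 e^{- 3 x}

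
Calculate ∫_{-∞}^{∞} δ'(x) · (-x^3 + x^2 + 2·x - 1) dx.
-2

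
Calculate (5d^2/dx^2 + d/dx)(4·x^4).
16 x^{2} \left(x + 15\right)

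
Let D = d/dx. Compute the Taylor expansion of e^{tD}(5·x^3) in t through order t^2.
5 x \left(3 t^{2} + 3 t x + x^{2}\right)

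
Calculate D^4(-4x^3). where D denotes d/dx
0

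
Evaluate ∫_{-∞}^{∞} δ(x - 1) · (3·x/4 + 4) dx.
\frac{19}{4}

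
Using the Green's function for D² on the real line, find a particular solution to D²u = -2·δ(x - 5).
-|x - 5|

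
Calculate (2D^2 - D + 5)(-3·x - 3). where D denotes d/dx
- 15 x - 12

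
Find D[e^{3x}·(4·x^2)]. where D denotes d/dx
4 x \left(3 x + 2\right) e^{3 x}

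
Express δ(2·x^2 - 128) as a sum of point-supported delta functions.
\frac{\delta(x - 8) + \delta(x + 8)}{32}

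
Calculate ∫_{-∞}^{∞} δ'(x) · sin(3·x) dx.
-3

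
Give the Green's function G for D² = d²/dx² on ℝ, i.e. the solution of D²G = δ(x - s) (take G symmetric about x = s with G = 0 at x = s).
\frac{|x - s|}{2}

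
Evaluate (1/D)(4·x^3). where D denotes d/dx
x^{4}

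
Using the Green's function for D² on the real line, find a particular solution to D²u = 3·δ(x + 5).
\frac{3|x + 5|}{2}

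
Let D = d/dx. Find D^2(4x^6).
120 x^{4}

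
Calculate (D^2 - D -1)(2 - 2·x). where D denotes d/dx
2 x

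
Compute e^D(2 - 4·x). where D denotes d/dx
- 4 x - 2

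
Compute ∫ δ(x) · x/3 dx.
0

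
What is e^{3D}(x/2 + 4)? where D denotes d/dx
\frac{x}{2} + \frac{11}{2}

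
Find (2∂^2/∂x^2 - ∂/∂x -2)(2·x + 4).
- 4 x - 10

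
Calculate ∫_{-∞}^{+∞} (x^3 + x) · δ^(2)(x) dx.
0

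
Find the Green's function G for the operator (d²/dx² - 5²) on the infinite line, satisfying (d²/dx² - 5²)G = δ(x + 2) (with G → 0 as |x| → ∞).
-\frac{e^{-5|x + 2|}}{10}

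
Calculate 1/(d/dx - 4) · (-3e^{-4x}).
\frac{3 e^{- 4 x}}{8}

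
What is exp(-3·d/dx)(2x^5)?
2 x^{5} - 30 x^{4} + 180 x^{3} - 540 x^{2} + 810 x - 486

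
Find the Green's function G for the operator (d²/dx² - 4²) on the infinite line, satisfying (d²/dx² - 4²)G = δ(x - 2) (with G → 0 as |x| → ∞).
-\frac{e^{-4|x - 2|}}{8}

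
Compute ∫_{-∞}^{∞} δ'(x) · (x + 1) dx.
-1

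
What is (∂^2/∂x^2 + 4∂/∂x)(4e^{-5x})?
20 e^{- 5 x}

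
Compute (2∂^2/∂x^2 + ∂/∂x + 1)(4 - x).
3 - x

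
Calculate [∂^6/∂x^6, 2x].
12\frac{d^{5}}{dx^{5}}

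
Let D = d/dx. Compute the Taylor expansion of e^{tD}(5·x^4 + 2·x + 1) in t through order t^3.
20 t^{3} x + 30 t^{2} x^{2} + 2 t \left(10 x^{3} + 1\right) + 5 x^{4} + 2 x + 1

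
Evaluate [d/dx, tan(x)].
\frac{1}{\cos^{2}{\left(x \right)}}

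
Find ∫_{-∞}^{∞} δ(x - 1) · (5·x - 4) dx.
1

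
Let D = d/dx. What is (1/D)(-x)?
- \frac{x^{2}}{2}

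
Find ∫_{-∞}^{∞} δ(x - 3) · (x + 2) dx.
5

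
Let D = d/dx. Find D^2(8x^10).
720 x^{8}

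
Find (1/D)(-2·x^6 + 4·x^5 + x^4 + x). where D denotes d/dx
- \frac{2 x^{7}}{7} + \frac{2 x^{6}}{3} + \frac{x^{5}}{5} + \frac{x^{2}}{2}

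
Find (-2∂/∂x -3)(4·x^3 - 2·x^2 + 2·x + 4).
- 12 x^{3} - 18 x^{2} + 2 x - 16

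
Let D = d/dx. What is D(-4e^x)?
- 4 e^{x}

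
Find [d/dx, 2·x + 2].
2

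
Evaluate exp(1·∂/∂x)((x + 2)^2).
x^{2} + 6 x + 9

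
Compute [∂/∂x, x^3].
3 x^{2}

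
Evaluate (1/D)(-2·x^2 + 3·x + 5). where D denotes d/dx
- \frac{2 x^{3}}{3} + \frac{3 x^{2}}{2} + 5 x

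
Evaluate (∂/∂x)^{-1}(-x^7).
- \frac{x^{8}}{8}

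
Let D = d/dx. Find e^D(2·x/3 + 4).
\frac{2 x}{3} + \frac{14}{3}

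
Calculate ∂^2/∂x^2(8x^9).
576 x^{7}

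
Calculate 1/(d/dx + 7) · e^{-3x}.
\frac{e^{- 3 x}}{4}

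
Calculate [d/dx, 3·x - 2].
3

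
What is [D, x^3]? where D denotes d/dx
3 x^{2}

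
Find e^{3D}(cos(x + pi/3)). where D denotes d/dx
\cos{\left(x + \frac{\pi}{3} + 3 \right)}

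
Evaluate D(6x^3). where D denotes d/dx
18 x^{2}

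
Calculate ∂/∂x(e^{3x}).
3 e^{3 x}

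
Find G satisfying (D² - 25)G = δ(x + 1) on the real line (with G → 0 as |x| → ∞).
-\frac{e^{-5|x + 1|}}{10}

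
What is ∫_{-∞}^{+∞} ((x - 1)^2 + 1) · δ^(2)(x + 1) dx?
2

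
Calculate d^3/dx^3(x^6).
120 x^{3}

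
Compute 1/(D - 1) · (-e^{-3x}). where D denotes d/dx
\frac{e^{- 3 x}}{4}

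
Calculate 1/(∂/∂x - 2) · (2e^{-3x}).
- \frac{2 e^{- 3 x}}{5}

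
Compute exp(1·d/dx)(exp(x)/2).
\frac{e^{x + 1}}{2}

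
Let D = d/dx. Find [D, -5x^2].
- 10 x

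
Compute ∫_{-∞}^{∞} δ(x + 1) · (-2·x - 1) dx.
1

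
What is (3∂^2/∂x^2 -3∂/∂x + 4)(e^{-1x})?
10 e^{- x}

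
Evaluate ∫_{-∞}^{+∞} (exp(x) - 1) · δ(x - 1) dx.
-1 + e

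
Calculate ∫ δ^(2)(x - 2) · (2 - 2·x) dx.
0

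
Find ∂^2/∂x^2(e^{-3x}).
9 e^{- 3 x}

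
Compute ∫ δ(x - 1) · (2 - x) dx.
1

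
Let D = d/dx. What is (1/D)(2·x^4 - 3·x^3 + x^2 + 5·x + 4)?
\frac{2 x^{5}}{5} - \frac{3 x^{4}}{4} + \frac{x^{3}}{3} + \frac{5 x^{2}}{2} + 4 x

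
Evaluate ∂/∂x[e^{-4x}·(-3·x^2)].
6 x \left(2 x - 1\right) e^{- 4 x}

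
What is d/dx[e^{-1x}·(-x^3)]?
x^{2} \left(x - 3\right) e^{- x}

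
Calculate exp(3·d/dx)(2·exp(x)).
2 e^{x + 3}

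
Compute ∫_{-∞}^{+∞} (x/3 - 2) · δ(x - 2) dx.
- \frac{4}{3}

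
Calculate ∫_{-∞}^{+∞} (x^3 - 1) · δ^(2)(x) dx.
0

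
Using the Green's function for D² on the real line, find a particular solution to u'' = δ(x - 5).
\frac{|x - 5|}{2}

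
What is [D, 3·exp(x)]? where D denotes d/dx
3 e^{x}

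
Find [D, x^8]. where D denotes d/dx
8 x^{7}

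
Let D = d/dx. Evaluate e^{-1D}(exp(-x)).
e^{1 - x}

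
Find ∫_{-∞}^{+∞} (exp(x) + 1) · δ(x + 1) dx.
e^{-1} + 1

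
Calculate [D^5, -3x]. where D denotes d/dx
-15D^{4}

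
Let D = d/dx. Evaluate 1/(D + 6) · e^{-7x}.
- e^{- 7 x}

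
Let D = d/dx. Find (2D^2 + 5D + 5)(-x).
- 5 x - 5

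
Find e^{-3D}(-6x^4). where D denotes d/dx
- 6 x^{4} + 72 x^{3} - 324 x^{2} + 648 x - 486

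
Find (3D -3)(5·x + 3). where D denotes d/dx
6 - 15 x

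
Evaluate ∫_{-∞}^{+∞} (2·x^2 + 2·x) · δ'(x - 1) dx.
-6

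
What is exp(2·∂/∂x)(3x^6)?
3 x^{6} + 36 x^{5} + 180 x^{4} + 480 x^{3} + 720 x^{2} + 576 x + 192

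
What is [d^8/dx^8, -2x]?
-16\frac{d^{7}}{dx^{7}}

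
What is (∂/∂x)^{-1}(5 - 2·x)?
- x^{2} + 5 x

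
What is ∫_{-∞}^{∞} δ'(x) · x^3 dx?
0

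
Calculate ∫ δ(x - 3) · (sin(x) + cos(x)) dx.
\cos{\left(3 \right)} + \sin{\left(3 \right)}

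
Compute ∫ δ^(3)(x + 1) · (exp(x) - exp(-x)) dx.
- 2 \cosh{\left(1 \right)}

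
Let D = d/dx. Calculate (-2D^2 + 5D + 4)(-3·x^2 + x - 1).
- 12 x^{2} - 26 x + 13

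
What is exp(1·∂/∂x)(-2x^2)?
- 2 x^{2} - 4 x - 2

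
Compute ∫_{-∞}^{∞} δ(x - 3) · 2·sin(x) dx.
2 \sin{\left(3 \right)}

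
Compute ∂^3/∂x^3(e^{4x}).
64 e^{4 x}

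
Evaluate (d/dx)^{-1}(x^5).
\frac{x^{6}}{6}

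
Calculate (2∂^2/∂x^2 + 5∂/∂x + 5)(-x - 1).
- 5 x - 10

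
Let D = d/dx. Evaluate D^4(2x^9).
6048 x^{5}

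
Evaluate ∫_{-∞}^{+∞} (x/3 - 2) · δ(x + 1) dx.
- \frac{7}{3}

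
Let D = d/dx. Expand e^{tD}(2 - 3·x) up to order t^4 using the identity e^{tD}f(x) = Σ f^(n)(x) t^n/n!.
- 3 t - 3 x + 2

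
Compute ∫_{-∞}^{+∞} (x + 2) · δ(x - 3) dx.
5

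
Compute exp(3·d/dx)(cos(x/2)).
\cos{\left(\frac{x}{2} + \frac{3}{2} \right)}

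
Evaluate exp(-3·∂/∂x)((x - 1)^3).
x^{3} - 12 x^{2} + 48 x - 64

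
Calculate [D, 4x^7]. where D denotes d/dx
28 x^{6}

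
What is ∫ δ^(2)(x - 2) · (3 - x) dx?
0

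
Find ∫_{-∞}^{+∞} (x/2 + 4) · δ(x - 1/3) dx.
\frac{25}{6}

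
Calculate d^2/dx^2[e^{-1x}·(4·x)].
4 \left(x - 2\right) e^{- x}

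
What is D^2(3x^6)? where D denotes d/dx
90 x^{4}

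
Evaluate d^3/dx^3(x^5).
60 x^{2}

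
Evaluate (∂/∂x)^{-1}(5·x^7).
\frac{5 x^{8}}{8}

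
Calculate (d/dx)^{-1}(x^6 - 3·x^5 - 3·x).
\frac{x^{7}}{7} - \frac{x^{6}}{2} - \frac{3 x^{2}}{2}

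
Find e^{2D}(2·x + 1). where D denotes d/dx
2 x + 5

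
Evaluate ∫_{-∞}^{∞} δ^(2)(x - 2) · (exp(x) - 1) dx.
e^{2}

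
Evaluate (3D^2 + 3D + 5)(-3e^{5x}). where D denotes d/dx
- 285 e^{5 x}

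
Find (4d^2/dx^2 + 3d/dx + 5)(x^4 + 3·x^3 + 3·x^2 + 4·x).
5 x^{4} + 27 x^{3} + 90 x^{2} + 110 x + 36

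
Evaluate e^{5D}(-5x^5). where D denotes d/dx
- 5 x^{5} - 125 x^{4} - 1250 x^{3} - 6250 x^{2} - 15625 x - 15625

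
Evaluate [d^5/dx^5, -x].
-5\frac{d^{4}}{dx^{4}}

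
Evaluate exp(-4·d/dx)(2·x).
2 x - 8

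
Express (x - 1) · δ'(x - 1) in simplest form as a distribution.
-\delta(x - 1)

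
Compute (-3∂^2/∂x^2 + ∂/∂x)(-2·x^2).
12 - 4 x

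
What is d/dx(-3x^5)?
- 15 x^{4}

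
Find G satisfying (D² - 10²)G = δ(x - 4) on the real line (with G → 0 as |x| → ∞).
-\frac{e^{-10|x - 4|}}{20}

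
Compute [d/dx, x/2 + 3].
\frac{1}{2}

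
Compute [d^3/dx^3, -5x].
-15\frac{d^{2}}{dx^{2}}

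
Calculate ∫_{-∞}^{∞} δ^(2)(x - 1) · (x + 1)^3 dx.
12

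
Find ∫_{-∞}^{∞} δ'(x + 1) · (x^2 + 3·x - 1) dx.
-1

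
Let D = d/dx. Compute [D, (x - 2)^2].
2 x - 4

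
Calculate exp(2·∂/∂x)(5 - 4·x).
- 4 x - 3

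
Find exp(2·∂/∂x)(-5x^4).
- 5 x^{4} - 40 x^{3} - 120 x^{2} - 160 x - 80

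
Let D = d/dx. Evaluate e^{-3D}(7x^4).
7 x^{4} - 84 x^{3} + 378 x^{2} - 756 x + 567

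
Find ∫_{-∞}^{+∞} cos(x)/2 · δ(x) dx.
\frac{1}{2}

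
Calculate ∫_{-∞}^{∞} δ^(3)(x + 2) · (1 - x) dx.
0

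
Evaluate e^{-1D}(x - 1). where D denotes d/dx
x - 2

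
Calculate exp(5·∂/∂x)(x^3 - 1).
x^{3} + 15 x^{2} + 75 x + 124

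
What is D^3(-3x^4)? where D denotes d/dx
- 72 x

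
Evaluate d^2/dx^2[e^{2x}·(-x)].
4 \left(- x - 1\right) e^{2 x}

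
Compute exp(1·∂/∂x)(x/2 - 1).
\frac{x}{2} - \frac{1}{2}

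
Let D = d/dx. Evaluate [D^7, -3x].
-21D^{6}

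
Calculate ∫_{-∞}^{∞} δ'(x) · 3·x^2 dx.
0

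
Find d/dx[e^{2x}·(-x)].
\left(- 2 x - 1\right) e^{2 x}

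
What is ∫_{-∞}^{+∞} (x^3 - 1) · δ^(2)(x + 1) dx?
-6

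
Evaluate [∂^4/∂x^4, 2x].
8\frac{d^{3}}{dx^{3}}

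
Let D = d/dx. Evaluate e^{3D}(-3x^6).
- 3 x^{6} - 54 x^{5} - 405 x^{4} - 1620 x^{3} - 3645 x^{2} - 4374 x - 2187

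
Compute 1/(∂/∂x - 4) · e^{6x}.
\frac{e^{6 x}}{2}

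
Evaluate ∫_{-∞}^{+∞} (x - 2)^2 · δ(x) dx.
4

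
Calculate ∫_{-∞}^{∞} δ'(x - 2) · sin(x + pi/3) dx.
- \cos{\left(\frac{\pi}{3} + 2 \right)}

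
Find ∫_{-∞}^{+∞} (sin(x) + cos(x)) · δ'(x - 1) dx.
- \cos{\left(1 \right)} + \sin{\left(1 \right)}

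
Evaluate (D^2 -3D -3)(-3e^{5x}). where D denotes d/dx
- 21 e^{5 x}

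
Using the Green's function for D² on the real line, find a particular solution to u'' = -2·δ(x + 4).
-|x + 4|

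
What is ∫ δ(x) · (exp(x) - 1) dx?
0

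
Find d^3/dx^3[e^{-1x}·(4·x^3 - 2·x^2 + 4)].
2 \left(- 2 x^{3} + 19 x^{2} - 42 x + 16\right) e^{- x}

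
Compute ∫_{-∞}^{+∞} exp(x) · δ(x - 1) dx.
e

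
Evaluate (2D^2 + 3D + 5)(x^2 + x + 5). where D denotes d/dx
5 x^{2} + 11 x + 32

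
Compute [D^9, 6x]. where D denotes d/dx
54D^{8}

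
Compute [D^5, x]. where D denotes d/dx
5D^{4}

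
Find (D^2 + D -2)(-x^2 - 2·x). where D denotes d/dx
2 x^{2} + 2 x - 4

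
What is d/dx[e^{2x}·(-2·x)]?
\left(- 4 x - 2\right) e^{2 x}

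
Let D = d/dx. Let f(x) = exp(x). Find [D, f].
e^{x}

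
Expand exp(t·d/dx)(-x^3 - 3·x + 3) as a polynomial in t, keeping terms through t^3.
- t^{3} - 3 t^{2} x - 3 t \left(x^{2} + 1\right) - x^{3} - 3 x + 3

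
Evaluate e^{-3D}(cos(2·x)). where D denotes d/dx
\cos{\left(2 x - 6 \right)}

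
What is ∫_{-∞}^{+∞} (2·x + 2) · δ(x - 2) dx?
6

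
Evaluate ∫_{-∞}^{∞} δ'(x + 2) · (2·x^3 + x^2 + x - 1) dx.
-21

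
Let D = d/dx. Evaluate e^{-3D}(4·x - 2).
4 x - 14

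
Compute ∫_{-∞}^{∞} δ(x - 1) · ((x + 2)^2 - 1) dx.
8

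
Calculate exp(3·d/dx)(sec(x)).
\sec{\left(x + 3 \right)}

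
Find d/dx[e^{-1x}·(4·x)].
4 \left(1 - x\right) e^{- x}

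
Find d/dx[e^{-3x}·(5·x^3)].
15 x^{2} \left(1 - x\right) e^{- 3 x}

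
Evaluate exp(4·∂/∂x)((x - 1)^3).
x^{3} + 9 x^{2} + 27 x + 27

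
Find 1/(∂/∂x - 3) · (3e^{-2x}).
- \frac{3 e^{- 2 x}}{5}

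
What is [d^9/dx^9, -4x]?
-36\frac{d^{8}}{dx^{8}}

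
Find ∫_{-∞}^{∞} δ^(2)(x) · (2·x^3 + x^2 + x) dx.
2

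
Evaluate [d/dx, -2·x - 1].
-2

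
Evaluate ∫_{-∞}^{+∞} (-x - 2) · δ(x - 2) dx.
-4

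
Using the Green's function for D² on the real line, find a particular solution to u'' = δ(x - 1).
\frac{|x - 1|}{2}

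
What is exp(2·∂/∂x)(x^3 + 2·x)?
x^{3} + 6 x^{2} + 14 x + 12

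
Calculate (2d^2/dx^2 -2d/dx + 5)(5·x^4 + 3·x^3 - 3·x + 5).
25 x^{4} - 25 x^{3} + 102 x^{2} + 21 x + 31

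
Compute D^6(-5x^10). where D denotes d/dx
- 756000 x^{4}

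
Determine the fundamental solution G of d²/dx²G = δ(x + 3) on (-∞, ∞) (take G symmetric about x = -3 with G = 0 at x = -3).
\frac{|x + 3|}{2}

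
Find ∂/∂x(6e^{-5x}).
- 30 e^{- 5 x}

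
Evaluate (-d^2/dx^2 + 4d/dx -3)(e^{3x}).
0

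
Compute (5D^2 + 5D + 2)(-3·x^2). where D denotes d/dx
- 6 x^{2} - 30 x - 30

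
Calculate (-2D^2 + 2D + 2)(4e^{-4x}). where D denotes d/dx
- 152 e^{- 4 x}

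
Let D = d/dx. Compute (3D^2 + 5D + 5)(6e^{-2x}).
42 e^{- 2 x}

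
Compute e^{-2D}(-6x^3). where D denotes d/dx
- 6 x^{3} + 36 x^{2} - 72 x + 48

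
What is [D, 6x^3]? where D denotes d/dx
18 x^{2}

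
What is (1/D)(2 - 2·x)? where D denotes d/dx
- x^{2} + 2 x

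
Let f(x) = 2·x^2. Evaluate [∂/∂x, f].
4 x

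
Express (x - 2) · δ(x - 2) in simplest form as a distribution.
0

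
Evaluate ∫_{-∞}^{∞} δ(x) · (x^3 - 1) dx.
-1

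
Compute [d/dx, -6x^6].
- 36 x^{5}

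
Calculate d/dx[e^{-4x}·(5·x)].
5 \left(1 - 4 x\right) e^{- 4 x}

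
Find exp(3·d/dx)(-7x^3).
- 7 x^{3} - 63 x^{2} - 189 x - 189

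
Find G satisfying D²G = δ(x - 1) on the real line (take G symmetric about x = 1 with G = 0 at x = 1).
\frac{|x - 1|}{2}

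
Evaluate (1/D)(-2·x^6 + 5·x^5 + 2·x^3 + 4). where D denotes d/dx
- \frac{2 x^{7}}{7} + \frac{5 x^{6}}{6} + \frac{x^{4}}{2} + 4 x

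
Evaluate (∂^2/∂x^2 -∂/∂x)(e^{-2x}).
6 e^{- 2 x}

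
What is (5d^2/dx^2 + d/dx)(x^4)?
4 x^{2} \left(x + 15\right)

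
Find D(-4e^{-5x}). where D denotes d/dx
20 e^{- 5 x}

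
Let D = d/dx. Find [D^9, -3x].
-27D^{8}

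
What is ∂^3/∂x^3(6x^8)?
2016 x^{5}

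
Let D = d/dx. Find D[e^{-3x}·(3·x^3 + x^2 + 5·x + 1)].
\left(- 9 x^{3} + 6 x^{2} - 13 x + 2\right) e^{- 3 x}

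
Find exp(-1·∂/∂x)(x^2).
x^{2} - 2 x + 1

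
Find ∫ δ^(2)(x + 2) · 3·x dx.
0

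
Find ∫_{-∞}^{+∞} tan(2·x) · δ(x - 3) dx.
\tan{\left(6 \right)}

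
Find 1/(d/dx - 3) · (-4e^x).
2 e^{x}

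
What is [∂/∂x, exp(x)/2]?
\frac{e^{x}}{2}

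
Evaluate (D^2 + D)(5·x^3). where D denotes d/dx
15 x \left(x + 2\right)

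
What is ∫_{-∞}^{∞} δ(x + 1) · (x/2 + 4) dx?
\frac{7}{2}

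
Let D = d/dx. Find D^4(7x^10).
35280 x^{6}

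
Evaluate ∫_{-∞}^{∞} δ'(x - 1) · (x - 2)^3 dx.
-3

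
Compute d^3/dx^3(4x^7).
840 x^{4}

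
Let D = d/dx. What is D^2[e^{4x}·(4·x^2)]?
\left(64 x^{2} + 64 x + 8\right) e^{4 x}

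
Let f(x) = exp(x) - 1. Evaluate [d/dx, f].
e^{x}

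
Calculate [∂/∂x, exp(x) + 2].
e^{x}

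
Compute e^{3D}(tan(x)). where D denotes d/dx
\tan{\left(x + 3 \right)}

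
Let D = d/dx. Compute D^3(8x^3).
48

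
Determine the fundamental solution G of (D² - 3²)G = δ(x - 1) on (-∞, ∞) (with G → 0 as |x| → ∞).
-\frac{e^{-3|x - 1|}}{6}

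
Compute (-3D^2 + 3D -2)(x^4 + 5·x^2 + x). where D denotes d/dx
- 2 x^{4} + 12 x^{3} - 46 x^{2} + 28 x - 27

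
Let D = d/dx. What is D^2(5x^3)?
30 x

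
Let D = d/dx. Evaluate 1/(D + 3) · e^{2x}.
\frac{e^{2 x}}{5}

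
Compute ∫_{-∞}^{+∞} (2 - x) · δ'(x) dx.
1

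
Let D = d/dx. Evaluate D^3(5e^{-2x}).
- 40 e^{- 2 x}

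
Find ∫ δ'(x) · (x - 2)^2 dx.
4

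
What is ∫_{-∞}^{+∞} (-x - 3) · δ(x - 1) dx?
-4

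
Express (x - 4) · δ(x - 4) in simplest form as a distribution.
0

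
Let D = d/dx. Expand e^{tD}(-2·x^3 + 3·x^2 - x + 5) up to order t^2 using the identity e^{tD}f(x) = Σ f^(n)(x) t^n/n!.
t^{2} \left(3 - 6 x\right) - t \left(6 x^{2} - 6 x + 1\right) - 2 x^{3} + 3 x^{2} - x + 5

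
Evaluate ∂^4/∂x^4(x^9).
3024 x^{5}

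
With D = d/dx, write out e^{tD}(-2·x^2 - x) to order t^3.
- 2 t^{2} - t \left(4 x + 1\right) - 2 x^{2} - x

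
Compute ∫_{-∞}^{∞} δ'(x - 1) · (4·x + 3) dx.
-4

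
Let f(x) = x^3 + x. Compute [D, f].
3 x^{2} + 1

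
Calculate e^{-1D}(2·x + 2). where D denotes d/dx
2 x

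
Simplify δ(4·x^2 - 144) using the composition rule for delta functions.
\frac{\delta(x - 6) + \delta(x + 6)}{48}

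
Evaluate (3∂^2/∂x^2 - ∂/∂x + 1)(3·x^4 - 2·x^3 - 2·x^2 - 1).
3 x^{4} - 14 x^{3} + 112 x^{2} - 32 x - 13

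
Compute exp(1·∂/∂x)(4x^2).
4 x^{2} + 8 x + 4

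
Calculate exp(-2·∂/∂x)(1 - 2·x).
5 - 2 x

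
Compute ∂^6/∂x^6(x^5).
0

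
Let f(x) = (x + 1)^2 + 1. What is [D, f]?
2 x + 2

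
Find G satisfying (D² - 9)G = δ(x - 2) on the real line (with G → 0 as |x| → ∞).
-\frac{e^{-3|x - 2|}}{6}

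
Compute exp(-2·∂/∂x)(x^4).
x^{4} - 8 x^{3} + 24 x^{2} - 32 x + 16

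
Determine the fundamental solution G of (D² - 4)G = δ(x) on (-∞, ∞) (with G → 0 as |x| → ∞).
-\frac{e^{-2|x|}}{4}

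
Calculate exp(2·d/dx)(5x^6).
5 x^{6} + 60 x^{5} + 300 x^{4} + 800 x^{3} + 1200 x^{2} + 960 x + 320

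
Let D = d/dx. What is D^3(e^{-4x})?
- 64 e^{- 4 x}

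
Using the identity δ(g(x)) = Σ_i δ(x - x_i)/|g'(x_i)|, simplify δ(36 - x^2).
\frac{\delta(x - 6) + \delta(x + 6)}{12}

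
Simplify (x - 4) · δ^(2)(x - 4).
-2\delta'(x - 4)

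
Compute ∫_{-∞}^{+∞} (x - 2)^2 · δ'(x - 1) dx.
2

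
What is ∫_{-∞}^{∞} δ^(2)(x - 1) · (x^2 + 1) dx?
2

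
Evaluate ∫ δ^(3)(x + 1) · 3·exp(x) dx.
- \frac{3}{e}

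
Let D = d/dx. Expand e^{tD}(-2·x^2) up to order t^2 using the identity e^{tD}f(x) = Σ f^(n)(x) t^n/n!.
- 2 t^{2} - 4 t x - 2 x^{2}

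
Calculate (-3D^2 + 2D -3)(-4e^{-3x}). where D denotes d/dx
144 e^{- 3 x}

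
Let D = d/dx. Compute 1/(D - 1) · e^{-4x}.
- \frac{e^{- 4 x}}{5}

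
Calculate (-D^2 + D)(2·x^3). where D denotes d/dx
6 x \left(x - 2\right)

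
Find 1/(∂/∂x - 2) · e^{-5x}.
- \frac{e^{- 5 x}}{7}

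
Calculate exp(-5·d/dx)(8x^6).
8 x^{6} - 240 x^{5} + 3000 x^{4} - 20000 x^{3} + 75000 x^{2} - 150000 x + 125000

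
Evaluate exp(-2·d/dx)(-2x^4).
- 2 x^{4} + 16 x^{3} - 48 x^{2} + 64 x - 32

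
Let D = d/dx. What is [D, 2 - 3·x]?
-3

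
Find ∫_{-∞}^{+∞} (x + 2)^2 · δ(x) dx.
4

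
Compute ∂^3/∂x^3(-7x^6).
- 840 x^{3}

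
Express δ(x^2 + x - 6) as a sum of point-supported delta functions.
\frac{\delta(x - 2) + \delta(x + 3)}{5}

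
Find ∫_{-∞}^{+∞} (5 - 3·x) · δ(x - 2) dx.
-1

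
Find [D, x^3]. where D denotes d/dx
3 x^{2}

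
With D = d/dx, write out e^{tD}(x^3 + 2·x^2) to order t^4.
t^{3} + t^{2} \left(3 x + 2\right) + t x \left(3 x + 4\right) + x^{3} + 2 x^{2}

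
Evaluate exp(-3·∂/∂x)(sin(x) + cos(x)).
\sqrt{2} \cos{\left(- x + \frac{\pi}{4} + 3 \right)}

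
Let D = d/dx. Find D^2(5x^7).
210 x^{5}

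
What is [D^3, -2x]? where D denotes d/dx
-6D^{2}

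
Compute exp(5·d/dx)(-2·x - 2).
- 2 x - 12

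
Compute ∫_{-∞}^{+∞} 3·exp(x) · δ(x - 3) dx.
3 e^{3}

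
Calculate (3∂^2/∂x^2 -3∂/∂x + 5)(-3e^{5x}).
- 195 e^{5 x}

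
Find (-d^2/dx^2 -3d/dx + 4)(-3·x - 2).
1 - 12 x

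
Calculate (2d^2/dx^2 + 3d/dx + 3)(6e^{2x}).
102 e^{2 x}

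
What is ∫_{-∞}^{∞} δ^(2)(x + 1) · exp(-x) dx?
e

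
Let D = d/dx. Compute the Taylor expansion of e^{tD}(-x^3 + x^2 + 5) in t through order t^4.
- t^{3} - t^{2} \left(3 x - 1\right) - t x \left(3 x - 2\right) - x^{3} + x^{2} + 5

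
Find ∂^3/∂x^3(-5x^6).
- 600 x^{3}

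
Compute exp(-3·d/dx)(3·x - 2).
3 x - 11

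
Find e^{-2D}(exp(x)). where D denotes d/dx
e^{x - 2}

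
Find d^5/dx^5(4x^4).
0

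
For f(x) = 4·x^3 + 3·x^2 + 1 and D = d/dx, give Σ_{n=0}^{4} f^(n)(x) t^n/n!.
4 t^{3} + t^{2} \left(12 x + 3\right) + 6 t x \left(2 x + 1\right) + 4 x^{3} + 3 x^{2} + 1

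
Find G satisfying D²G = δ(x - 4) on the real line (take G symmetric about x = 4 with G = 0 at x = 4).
\frac{|x - 4|}{2}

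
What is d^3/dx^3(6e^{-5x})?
- 750 e^{- 5 x}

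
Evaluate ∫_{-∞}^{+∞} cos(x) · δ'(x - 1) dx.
\sin{\left(1 \right)}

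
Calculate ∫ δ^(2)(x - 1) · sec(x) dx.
\left(1 + 2 \tan^{2}{\left(1 \right)}\right) \sec{\left(1 \right)}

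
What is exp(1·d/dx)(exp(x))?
e^{x + 1}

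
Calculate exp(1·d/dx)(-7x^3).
- 7 x^{3} - 21 x^{2} - 21 x - 7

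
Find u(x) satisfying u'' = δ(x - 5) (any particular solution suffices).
\frac{|x - 5|}{2}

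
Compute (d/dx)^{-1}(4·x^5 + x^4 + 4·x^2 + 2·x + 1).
\frac{2 x^{6}}{3} + \frac{x^{5}}{5} + \frac{4 x^{3}}{3} + x^{2} + x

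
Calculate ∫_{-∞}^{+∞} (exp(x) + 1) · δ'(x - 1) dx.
- e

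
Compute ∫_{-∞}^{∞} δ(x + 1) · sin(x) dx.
- \sin{\left(1 \right)}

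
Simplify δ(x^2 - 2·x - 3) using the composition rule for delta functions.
\frac{\delta(x + 1) + \delta(x - 3)}{4}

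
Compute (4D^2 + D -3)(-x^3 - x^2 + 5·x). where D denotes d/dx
3 x^{3} - 41 x - 3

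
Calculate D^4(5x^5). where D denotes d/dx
600 x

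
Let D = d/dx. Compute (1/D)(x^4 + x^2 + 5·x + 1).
\frac{x^{5}}{5} + \frac{x^{3}}{3} + \frac{5 x^{2}}{2} + x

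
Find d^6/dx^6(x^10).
151200 x^{4}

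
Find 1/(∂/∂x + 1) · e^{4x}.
\frac{e^{4 x}}{5}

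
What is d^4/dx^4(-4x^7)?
- 3360 x^{3}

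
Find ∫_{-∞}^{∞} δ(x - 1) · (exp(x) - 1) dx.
-1 + e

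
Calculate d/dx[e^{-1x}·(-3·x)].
3 \left(x - 1\right) e^{- x}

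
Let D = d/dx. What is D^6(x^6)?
720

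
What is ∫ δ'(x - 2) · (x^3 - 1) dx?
-12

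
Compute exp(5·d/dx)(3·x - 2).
3 x + 13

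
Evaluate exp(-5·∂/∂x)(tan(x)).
\tan{\left(x - 5 \right)}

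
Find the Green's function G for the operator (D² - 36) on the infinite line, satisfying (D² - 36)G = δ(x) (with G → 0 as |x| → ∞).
-\frac{e^{-6|x|}}{12}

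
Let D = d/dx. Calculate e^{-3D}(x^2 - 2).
x^{2} - 6 x + 7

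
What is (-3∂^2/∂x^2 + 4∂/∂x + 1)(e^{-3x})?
- 38 e^{- 3 x}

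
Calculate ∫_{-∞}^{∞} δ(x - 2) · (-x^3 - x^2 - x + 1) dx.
-13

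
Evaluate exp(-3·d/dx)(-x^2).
- x^{2} + 6 x - 9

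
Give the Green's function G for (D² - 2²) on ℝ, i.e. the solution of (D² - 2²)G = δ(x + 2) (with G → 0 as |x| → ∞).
-\frac{e^{-2|x + 2|}}{4}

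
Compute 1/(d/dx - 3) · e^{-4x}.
- \frac{e^{- 4 x}}{7}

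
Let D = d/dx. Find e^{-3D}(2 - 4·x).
14 - 4 x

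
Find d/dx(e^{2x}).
2 e^{2 x}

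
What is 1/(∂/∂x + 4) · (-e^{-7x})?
\frac{e^{- 7 x}}{3}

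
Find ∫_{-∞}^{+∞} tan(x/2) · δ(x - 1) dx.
\tan{\left(\frac{1}{2} \right)}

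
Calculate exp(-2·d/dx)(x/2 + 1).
\frac{x}{2}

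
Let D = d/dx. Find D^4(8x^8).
13440 x^{4}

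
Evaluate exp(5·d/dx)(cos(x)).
\cos{\left(x + 5 \right)}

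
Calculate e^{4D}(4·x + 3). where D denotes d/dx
4 x + 19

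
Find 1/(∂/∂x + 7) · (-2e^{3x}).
- \frac{e^{3 x}}{5}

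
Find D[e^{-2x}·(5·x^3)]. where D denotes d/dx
x^{2} \left(15 - 10 x\right) e^{- 2 x}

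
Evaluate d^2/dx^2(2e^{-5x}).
50 e^{- 5 x}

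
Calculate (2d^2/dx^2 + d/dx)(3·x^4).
12 x^{2} \left(x + 6\right)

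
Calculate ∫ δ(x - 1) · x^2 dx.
1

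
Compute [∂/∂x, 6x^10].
60 x^{9}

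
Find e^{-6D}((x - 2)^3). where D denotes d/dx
x^{3} - 24 x^{2} + 192 x - 512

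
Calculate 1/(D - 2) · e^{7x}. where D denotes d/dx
\frac{e^{7 x}}{5}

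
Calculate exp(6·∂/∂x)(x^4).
x^{4} + 24 x^{3} + 216 x^{2} + 864 x + 1296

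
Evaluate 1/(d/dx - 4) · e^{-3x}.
- \frac{e^{- 3 x}}{7}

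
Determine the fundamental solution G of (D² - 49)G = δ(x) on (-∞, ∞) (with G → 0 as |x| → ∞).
-\frac{e^{-7|x|}}{14}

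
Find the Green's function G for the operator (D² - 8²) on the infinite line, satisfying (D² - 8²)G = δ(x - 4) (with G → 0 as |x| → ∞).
-\frac{e^{-8|x - 4|}}{16}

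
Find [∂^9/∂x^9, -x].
-9\frac{d^{8}}{dx^{8}}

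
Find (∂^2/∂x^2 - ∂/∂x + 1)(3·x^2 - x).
3 x^{2} - 7 x + 7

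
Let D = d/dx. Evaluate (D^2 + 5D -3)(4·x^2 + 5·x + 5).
- 12 x^{2} + 25 x + 18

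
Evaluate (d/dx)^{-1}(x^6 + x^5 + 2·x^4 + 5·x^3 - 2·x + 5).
\frac{x^{7}}{7} + \frac{x^{6}}{6} + \frac{2 x^{5}}{5} + \frac{5 x^{4}}{4} - x^{2} + 5 x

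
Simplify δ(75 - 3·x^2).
\frac{\delta(x - 5) + \delta(x + 5)}{30}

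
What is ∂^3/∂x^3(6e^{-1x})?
- 6 e^{- x}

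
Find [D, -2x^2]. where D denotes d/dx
- 4 x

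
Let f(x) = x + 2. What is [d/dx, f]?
1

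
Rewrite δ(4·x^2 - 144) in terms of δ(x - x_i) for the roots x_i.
\frac{\delta(x - 6) + \delta(x + 6)}{48}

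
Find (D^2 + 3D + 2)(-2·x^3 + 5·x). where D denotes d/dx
- 4 x^{3} - 18 x^{2} - 2 x + 15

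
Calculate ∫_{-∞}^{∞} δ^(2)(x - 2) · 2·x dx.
0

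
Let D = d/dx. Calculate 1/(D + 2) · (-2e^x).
- \frac{2 e^{x}}{3}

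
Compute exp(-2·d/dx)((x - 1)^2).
x^{2} - 6 x + 9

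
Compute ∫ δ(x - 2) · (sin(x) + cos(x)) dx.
\cos{\left(2 \right)} + \sin{\left(2 \right)}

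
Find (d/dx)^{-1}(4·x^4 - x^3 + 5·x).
\frac{4 x^{5}}{5} - \frac{x^{4}}{4} + \frac{5 x^{2}}{2}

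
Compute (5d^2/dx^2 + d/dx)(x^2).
2 x + 10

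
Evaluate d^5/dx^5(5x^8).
33600 x^{3}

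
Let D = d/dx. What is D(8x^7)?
56 x^{6}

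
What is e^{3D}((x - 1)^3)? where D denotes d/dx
x^{3} + 6 x^{2} + 12 x + 8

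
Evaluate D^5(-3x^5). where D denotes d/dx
-360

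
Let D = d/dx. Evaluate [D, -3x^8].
- 24 x^{7}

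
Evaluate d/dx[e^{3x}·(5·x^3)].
15 x^{2} \left(x + 1\right) e^{3 x}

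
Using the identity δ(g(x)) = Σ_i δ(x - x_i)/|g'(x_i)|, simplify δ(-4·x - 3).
\frac{\delta(x + 3/4)}{4}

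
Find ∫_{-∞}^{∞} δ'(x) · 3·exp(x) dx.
-3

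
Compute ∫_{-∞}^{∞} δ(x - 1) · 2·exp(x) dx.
2 e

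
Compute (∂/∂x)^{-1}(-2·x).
- x^{2}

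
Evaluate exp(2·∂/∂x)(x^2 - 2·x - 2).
x^{2} + 2 x - 2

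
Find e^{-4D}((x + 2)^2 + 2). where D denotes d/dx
x^{2} - 4 x + 6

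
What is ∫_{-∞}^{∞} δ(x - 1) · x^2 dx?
1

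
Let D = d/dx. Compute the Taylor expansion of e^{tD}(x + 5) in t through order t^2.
t + x + 5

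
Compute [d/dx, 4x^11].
44 x^{10}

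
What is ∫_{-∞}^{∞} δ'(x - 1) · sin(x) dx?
- \cos{\left(1 \right)}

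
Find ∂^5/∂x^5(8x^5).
960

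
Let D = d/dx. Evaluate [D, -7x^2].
- 14 x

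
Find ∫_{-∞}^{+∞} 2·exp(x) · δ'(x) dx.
-2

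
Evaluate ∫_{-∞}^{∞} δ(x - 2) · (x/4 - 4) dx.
- \frac{7}{2}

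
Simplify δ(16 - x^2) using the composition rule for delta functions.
\frac{\delta(x - 4) + \delta(x + 4)}{8}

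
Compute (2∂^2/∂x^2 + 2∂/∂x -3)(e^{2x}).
9 e^{2 x}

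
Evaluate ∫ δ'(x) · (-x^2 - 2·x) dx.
2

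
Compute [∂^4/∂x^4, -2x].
-8\frac{d^{3}}{dx^{3}}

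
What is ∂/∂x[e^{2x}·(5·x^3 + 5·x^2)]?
5 x \left(2 x^{2} + 5 x + 2\right) e^{2 x}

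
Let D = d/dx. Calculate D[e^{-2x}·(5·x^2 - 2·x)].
2 \left(- 5 x^{2} + 7 x - 1\right) e^{- 2 x}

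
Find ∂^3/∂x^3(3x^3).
18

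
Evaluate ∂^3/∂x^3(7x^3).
42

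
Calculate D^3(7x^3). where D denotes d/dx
42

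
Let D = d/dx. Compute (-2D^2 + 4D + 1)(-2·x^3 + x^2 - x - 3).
- 2 x^{3} - 23 x^{2} + 31 x - 11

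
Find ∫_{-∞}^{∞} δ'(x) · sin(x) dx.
-1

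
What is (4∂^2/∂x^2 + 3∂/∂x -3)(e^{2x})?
19 e^{2 x}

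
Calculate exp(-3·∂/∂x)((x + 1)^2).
x^{2} - 4 x + 4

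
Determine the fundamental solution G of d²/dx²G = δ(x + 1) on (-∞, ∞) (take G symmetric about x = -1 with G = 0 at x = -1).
\frac{|x + 1|}{2}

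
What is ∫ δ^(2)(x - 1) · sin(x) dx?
- \sin{\left(1 \right)}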